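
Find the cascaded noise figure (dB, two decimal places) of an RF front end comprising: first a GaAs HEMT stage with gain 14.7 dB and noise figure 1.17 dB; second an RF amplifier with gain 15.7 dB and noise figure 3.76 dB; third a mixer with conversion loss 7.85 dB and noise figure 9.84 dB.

Convert to linear (a loss of L dB is a gain of −L dB): F_i = 10^(NF_i/10), G_i = 10^(G_i,dB/10)
  Stage 1: F_1 = 10^(1.17/10) = 1.309, G_1 = 10^(14.7/10) = 29.51
  Stage 2: F_2 = 10^(3.76/10) = 2.377, G_2 = 10^(15.7/10) = 37.15
  Stage 3: F_3 = 10^(9.84/10) = 9.638, G_3 = 10^(−7.85/10) = 0.1641
Friis cascade:
  F = 1.309 + (2.377 − 1)/29.51 + (9.638 − 1)/1096 = 1.364
NF = 10 log₁₀(1.364) = 1.35 dB

1.35 dB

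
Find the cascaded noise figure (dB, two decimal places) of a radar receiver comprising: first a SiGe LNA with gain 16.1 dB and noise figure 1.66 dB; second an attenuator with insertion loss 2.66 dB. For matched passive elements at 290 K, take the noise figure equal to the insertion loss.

Convert to linear (a loss of L dB is a gain of −L dB): F_i = 10^(NF_i/10), G_i = 10^(G_i,dB/10)
  Stage 1: F_1 = 10^(1.66/10) = 1.466, G_1 = 10^(16.1/10) = 40.74
  Stage 2: F_2 = 10^(2.66/10) = 1.845, G_2 = 10^(−2.66/10) = 0.5420
Friis cascade:
  F = 1.466 + (1.845 − 1)/40.74 = 1.486
NF = 10 log₁₀(1.486) = 1.72 dB

1.72 dB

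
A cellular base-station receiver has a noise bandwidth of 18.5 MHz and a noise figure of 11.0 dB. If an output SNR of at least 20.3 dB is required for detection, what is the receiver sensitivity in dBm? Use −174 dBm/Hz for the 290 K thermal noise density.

Sensitivity = −174 + 10 log₁₀(B) + NF + SNR_min
= −174 + 72.67 + 11.0 + 20.3
= −70.03 dBm → −70.0 dBm

−70.0 dBm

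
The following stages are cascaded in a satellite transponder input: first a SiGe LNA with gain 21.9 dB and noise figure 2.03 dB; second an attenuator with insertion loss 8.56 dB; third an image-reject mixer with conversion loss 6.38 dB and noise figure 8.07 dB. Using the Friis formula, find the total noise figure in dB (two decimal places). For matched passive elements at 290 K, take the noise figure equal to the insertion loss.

2.76 dB

Convert to linear (a loss of L dB is a gain of −L dB): F_i = 10^(NF_i/10), G_i = 10^(G_i,dB/10)
  Stage 1: F_1 = 10^(2.03/10) = 1.596, G_1 = 10^(21.9/10) = 154.9
  Stage 2: F_2 = 10^(8.56/10) = 7.178, G_2 = 10^(−8.56/10) = 0.1393
  Stage 3: F_3 = 10^(8.07/10) = 6.412, G_3 = 10^(−6.38/10) = 0.2301
Friis cascade:
  F = 1.596 + (7.178 − 1)/154.9 + (6.412 − 1)/21.58 = 1.887
NF = 10 log₁₀(1.887) = 2.76 dB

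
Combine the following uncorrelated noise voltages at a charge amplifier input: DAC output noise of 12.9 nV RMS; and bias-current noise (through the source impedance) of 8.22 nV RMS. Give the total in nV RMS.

Uncorrelated sources add in power (mean-square): V_tot = √(ΣV_i²)
V_tot = √[(1.29×10⁻⁸)² + (8.22×10⁻⁹)²] = 1.53×10⁻⁸ V = 15.3 nV

15.3 nV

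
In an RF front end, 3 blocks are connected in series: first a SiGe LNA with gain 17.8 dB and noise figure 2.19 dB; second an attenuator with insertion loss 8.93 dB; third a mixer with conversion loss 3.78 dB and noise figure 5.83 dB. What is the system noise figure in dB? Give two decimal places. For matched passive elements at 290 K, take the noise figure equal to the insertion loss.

Convert to linear (a loss of L dB is a gain of −L dB): F_i = 10^(NF_i/10), G_i = 10^(G_i,dB/10)
  Stage 1: F_1 = 10^(2.19/10) = 1.656, G_1 = 10^(17.8/10) = 60.26
  Stage 2: F_2 = 10^(8.93/10) = 7.816, G_2 = 10^(−8.93/10) = 0.1279
  Stage 3: F_3 = 10^(5.83/10) = 3.828, G_3 = 10^(−3.78/10) = 0.4188
Friis cascade:
  F = 1.656 + (7.816 − 1)/60.26 + (3.828 − 1)/7.709 = 2.136
NF = 10 log₁₀(2.136) = 3.30 dB

3.30 dB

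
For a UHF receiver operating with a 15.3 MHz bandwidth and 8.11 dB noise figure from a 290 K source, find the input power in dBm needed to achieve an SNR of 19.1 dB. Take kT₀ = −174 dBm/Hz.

−74.9 dBm

Sensitivity = −174 + 10 log₁₀(B) + NF + SNR_min
= −174 + 71.85 + 8.11 + 19.1
= −74.94 dBm → −74.9 dBm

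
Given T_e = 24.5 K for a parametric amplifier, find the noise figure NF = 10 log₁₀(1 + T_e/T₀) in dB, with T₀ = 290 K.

0.352 dB

F = 1 + T_e/T₀ = 1 + 24.5/290 = 1.08448
NF = 10 log₁₀(1.08448) = 0.352 dB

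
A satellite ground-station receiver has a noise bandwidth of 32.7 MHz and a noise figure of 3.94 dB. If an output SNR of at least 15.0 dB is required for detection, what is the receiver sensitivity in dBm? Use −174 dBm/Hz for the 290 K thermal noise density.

−79.9 dBm

Sensitivity = −174 + 10 log₁₀(B) + NF + SNR_min
= −174 + 75.15 + 3.94 + 15.0
= −79.91 dBm → −79.9 dBm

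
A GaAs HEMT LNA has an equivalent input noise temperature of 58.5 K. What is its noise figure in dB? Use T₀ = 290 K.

F = 1 + T_e/T₀ = 1 + 58.5/290 = 1.20172
NF = 10 log₁₀(1.20172) = 0.798 dB

0.798 dB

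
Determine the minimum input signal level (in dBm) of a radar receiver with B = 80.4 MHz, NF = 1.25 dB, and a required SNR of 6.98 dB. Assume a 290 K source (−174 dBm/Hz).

−86.7 dBm

Sensitivity = −174 + 10 log₁₀(B) + NF + SNR_min
= −174 + 79.05 + 1.25 + 6.98
= −86.72 dBm → −86.7 dBm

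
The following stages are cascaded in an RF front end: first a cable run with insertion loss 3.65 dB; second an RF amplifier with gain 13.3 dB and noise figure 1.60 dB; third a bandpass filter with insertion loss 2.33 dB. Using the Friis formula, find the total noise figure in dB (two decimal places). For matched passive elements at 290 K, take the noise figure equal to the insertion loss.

5.35 dB

Convert to linear (a loss of L dB is a gain of −L dB): F_i = 10^(NF_i/10), G_i = 10^(G_i,dB/10)
  Stage 1: F_1 = 10^(3.65/10) = 2.317, G_1 = 10^(−3.65/10) = 0.4315
  Stage 2: F_2 = 10^(1.60/10) = 1.445, G_2 = 10^(13.3/10) = 21.38
  Stage 3: F_3 = 10^(2.33/10) = 1.710, G_3 = 10^(−2.33/10) = 0.5848
Friis cascade:
  F = 2.317 + (1.445 − 1)/0.4315 + (1.710 − 1)/9.226 = 3.427
NF = 10 log₁₀(3.427) = 5.35 dB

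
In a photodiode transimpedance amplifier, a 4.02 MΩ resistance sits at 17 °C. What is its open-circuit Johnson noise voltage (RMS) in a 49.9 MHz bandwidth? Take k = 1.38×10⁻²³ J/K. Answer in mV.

1.79 mV

T = 17 °C + 273.15 = 290.15 K
V_n = √(4kTRB)
4kTRB = 4 × 1.38×10⁻²³ × 290.15 × 4.02×10⁶ × 4.99×10⁷ = 3.21×10⁻⁶ V²
V_n = √(3.21×10⁻⁶) = 1.79×10⁻³ V = 1.79 mV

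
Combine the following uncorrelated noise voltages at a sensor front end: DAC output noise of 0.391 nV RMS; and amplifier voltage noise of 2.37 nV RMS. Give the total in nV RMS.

2.40 nV

Uncorrelated sources add in power (mean-square): V_tot = √(ΣV_i²)
V_tot = √[(3.91×10⁻¹⁰)² + (2.37×10⁻⁹)²] = 2.40×10⁻⁹ V = 2.40 nV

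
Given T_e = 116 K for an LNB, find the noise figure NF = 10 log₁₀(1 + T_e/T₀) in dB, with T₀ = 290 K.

F = 1 + T_e/T₀ = 1 + 116/290 = 1.4
NF = 10 log₁₀(1.4) = 1.46 dB

1.46 dB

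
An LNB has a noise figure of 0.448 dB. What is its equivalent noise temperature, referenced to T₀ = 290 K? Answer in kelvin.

F = 10^(0.448/10) = 1.10866
T_e = (F − 1)·T₀ = (1.10866 − 1) × 290 = 31.5 K

31.5 K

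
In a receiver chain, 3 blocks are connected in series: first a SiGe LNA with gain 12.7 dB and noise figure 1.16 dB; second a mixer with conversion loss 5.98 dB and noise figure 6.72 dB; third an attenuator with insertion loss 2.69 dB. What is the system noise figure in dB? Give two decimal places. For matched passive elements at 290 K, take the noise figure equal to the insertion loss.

Convert to linear (a loss of L dB is a gain of −L dB): F_i = 10^(NF_i/10), G_i = 10^(G_i,dB/10)
  Stage 1: F_1 = 10^(1.16/10) = 1.306, G_1 = 10^(12.7/10) = 18.62
  Stage 2: F_2 = 10^(6.72/10) = 4.699, G_2 = 10^(−5.98/10) = 0.2523
  Stage 3: F_3 = 10^(2.69/10) = 1.858, G_3 = 10^(−2.69/10) = 0.5383
Friis cascade:
  F = 1.306 + (4.699 − 1)/18.62 + (1.858 − 1)/4.699 = 1.687
NF = 10 log₁₀(1.687) = 2.27 dB

2.27 dB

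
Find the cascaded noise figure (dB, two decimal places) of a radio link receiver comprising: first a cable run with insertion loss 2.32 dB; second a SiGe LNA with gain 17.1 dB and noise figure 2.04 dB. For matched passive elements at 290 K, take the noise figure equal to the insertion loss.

Convert to linear (a loss of L dB is a gain of −L dB): F_i = 10^(NF_i/10), G_i = 10^(G_i,dB/10)
  Stage 1: F_1 = 10^(2.32/10) = 1.706, G_1 = 10^(−2.32/10) = 0.5861
  Stage 2: F_2 = 10^(2.04/10) = 1.600, G_2 = 10^(17.1/10) = 51.29
Friis cascade:
  F = 1.706 + (1.600 − 1)/0.5861 = 2.729
NF = 10 log₁₀(2.729) = 4.36 dB

4.36 dB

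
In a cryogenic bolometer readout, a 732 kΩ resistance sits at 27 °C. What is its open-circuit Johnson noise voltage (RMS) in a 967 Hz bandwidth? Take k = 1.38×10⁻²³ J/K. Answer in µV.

T = 27 °C + 273.15 = 300.15 K
V_n = √(4kTRB)
4kTRB = 4 × 1.38×10⁻²³ × 300.15 × 7.32×10⁵ × 9.67×10² = 1.17×10⁻¹¹ V²
V_n = √(1.17×10⁻¹¹) = 3.42×10⁻⁶ V = 3.42 µV

3.42 µV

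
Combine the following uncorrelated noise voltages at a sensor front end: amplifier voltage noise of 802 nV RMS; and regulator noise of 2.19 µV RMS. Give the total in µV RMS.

Uncorrelated sources add in power (mean-square): V_tot = √(ΣV_i²)
V_tot = √[(8.02×10⁻⁷)² + (2.19×10⁻⁶)²] = 2.33×10⁻⁶ V = 2.33 µV

2.33 µV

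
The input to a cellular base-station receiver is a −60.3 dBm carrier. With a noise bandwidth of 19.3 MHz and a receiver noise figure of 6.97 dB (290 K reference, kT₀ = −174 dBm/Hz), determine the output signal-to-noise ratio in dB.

33.9 dB

Noise floor: N = −174 + 10 log₁₀(B) + NF
10 log₁₀(1.93×10⁷) = 72.86 dB
N = −174 + 72.86 + 6.97 = −94.17 dBm
SNR = P_sig − N = −60.3 − (−94.17) = 33.87 dB → 33.9 dB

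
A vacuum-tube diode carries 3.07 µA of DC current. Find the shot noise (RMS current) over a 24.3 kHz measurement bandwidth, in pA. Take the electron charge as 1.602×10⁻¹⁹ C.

155 pA

I_n = √(2qI·B)
2qI·B = 2 × 1.602×10⁻¹⁹ × 3.07×10⁻⁶ × 2.43×10⁴ = 2.39×10⁻²⁰ A²
I_n = √(2.39×10⁻²⁰) = 1.55×10⁻¹⁰ A = 155 pA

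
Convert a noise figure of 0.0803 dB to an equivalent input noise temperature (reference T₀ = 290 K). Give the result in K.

5.41 K

F = 10^(0.0803/10) = 1.01866
T_e = (F − 1)·T₀ = (1.01866 − 1) × 290 = 5.41 K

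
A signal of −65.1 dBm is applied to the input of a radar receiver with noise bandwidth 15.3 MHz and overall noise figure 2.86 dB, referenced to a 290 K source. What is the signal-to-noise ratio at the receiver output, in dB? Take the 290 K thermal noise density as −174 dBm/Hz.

Noise floor: N = −174 + 10 log₁₀(B) + NF
10 log₁₀(1.53×10⁷) = 71.85 dB
N = −174 + 71.85 + 2.86 = −99.29 dBm
SNR = P_sig − N = −65.1 − (−99.29) = 34.19 dB → 34.2 dB

34.2 dB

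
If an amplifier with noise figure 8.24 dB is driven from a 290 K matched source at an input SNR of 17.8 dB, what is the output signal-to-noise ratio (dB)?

By definition F = SNR_in/SNR_out, so in dB: SNR_out = SNR_in − NF
SNR_out = 17.8 − 8.24 = 9.56 dB

9.56 dB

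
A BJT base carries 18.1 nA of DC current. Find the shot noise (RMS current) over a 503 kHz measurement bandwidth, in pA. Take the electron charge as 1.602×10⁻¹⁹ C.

I_n = √(2qI·B)
2qI·B = 2 × 1.602×10⁻¹⁹ × 1.81×10⁻⁸ × 5.03×10⁵ = 2.92×10⁻²¹ A²
I_n = √(2.92×10⁻²¹) = 5.40×10⁻¹¹ A = 54.0 pA

54.0 pA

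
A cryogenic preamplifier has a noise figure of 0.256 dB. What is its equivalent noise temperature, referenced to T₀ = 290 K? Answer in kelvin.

17.6 K

F = 10^(0.256/10) = 1.06072
T_e = (F − 1)·T₀ = (1.06072 − 1) × 290 = 17.6 K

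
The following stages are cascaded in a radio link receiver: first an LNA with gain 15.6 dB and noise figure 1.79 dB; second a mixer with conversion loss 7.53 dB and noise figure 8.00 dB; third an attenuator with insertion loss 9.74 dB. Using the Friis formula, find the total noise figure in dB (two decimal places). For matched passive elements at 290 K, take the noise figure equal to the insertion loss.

Convert to linear (a loss of L dB is a gain of −L dB): F_i = 10^(NF_i/10), G_i = 10^(G_i,dB/10)
  Stage 1: F_1 = 10^(1.79/10) = 1.510, G_1 = 10^(15.6/10) = 36.31
  Stage 2: F_2 = 10^(8.00/10) = 6.310, G_2 = 10^(−7.53/10) = 0.1766
  Stage 3: F_3 = 10^(9.74/10) = 9.419, G_3 = 10^(−9.74/10) = 0.1062
Friis cascade:
  F = 1.510 + (6.310 − 1)/36.31 + (9.419 − 1)/6.412 = 2.969
NF = 10 log₁₀(2.969) = 4.73 dB

4.73 dB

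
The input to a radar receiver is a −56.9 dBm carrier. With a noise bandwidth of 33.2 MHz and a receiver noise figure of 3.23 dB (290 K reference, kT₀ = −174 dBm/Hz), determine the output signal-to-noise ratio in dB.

38.7 dB

Noise floor: N = −174 + 10 log₁₀(B) + NF
10 log₁₀(3.32×10⁷) = 75.21 dB
N = −174 + 75.21 + 3.23 = −95.56 dBm
SNR = P_sig − N = −56.9 − (−95.56) = 38.66 dB → 38.7 dB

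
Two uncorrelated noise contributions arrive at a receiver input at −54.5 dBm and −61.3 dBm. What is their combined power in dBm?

−53.7 dBm

Convert to linear, add, convert back:
P₁ = 3.55×10⁻⁹ W, P₂ = 7.41×10⁻¹⁰ W
P_tot = 4.29×10⁻⁹ W → 10 log₁₀(P_tot / 10⁻³) = −53.7 dBm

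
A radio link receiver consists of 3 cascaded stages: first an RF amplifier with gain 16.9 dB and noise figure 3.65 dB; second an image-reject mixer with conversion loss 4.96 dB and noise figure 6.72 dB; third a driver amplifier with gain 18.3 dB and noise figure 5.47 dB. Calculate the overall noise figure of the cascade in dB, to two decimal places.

4.07 dB

Convert to linear (a loss of L dB is a gain of −L dB): F_i = 10^(NF_i/10), G_i = 10^(G_i,dB/10)
  Stage 1: F_1 = 10^(3.65/10) = 2.317, G_1 = 10^(16.9/10) = 48.98
  Stage 2: F_2 = 10^(6.72/10) = 4.699, G_2 = 10^(−4.96/10) = 0.3192
  Stage 3: F_3 = 10^(5.47/10) = 3.524, G_3 = 10^(18.3/10) = 67.61
Friis cascade:
  F = 2.317 + (4.699 − 1)/48.98 + (3.524 − 1)/15.63 = 2.554
NF = 10 log₁₀(2.554) = 4.07 dB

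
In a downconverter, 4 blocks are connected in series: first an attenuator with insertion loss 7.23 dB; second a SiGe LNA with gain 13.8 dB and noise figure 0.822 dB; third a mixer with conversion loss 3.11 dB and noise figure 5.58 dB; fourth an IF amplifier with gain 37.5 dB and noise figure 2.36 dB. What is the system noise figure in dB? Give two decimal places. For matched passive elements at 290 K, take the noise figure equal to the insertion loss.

8.63 dB

Convert to linear (a loss of L dB is a gain of −L dB): F_i = 10^(NF_i/10), G_i = 10^(G_i,dB/10)
  Stage 1: F_1 = 10^(7.23/10) = 5.284, G_1 = 10^(−7.23/10) = 0.1892
  Stage 2: F_2 = 10^(0.822/10) = 1.208, G_2 = 10^(13.8/10) = 23.99
  Stage 3: F_3 = 10^(5.58/10) = 3.614, G_3 = 10^(−3.11/10) = 0.4887
  Stage 4: F_4 = 10^(2.36/10) = 1.722, G_4 = 10^(37.5/10) = 5623
Friis cascade:
  F = 5.284 + (1.208 − 1)/0.1892 + (3.614 − 1)/4.539 + (1.722 − 1)/2.218 = 7.287
NF = 10 log₁₀(7.287) = 8.63 dB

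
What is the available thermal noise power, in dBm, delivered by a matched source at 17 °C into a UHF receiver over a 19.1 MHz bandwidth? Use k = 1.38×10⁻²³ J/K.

−101.2 dBm

T = 17 °C + 273.15 = 290.15 K
P_n = kTB = 1.38×10⁻²³ × 290.15 × 1.91×10⁷ = 7.65×10⁻¹⁴ W
In dBm: 10 log₁₀(7.65×10⁻¹⁴ / 10⁻³) = −101.2 dBm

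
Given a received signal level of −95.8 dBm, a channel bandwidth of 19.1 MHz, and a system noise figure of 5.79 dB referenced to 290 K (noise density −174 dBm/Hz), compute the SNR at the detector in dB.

Noise floor: N = −174 + 10 log₁₀(B) + NF
10 log₁₀(1.91×10⁷) = 72.81 dB
N = −174 + 72.81 + 5.79 = −95.40 dBm
SNR = P_sig − N = −95.8 − (−95.40) = −0.40 dB → −0.4 dB

−0.4 dB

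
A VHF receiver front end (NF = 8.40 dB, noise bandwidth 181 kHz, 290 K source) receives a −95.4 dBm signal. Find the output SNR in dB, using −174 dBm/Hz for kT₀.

17.6 dB

Noise floor: N = −174 + 10 log₁₀(B) + NF
10 log₁₀(1.81×10⁵) = 52.58 dB
N = −174 + 52.58 + 8.40 = −113.02 dBm
SNR = P_sig − N = −95.4 − (−113.02) = 17.62 dB → 17.6 dB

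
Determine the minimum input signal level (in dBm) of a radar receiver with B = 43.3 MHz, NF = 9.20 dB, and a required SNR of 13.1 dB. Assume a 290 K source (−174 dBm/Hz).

Sensitivity = −174 + 10 log₁₀(B) + NF + SNR_min
= −174 + 76.36 + 9.20 + 13.1
= −75.34 dBm → −75.3 dBm

−75.3 dBm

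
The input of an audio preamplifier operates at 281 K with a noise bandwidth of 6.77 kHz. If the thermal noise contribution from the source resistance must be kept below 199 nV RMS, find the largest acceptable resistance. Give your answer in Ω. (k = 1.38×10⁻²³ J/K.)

377 Ω

Johnson–Nyquist: V_n = √(4kTRB) ⇒ R = V_n² / (4kTB)
4kTB = 4 × 1.38×10⁻²³ × 281 × 6.77×10³ = 1.05×10⁻¹⁶
R = (1.99×10⁻⁷)² / 1.05×10⁻¹⁶ = 3.77×10² Ω = 377 Ω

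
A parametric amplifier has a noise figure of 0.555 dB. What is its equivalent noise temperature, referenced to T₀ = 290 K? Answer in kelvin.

39.5 K

F = 10^(0.555/10) = 1.13632
T_e = (F − 1)·T₀ = (1.13632 − 1) × 290 = 39.5 K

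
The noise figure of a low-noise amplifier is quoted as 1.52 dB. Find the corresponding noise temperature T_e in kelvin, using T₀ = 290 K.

F = 10^(1.52/10) = 1.41906
T_e = (F − 1)·T₀ = (1.41906 − 1) × 290 = 122 K

122 K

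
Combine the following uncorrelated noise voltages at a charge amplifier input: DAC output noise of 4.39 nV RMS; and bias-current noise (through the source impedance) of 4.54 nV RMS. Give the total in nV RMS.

6.32 nV

Uncorrelated sources add in power (mean-square): V_tot = √(ΣV_i²)
V_tot = √[(4.39×10⁻⁹)² + (4.54×10⁻⁹)²] = 6.32×10⁻⁹ V = 6.32 nV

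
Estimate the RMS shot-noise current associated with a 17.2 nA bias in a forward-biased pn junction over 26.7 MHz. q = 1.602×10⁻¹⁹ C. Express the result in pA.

I_n = √(2qI·B)
2qI·B = 2 × 1.602×10⁻¹⁹ × 1.72×10⁻⁸ × 2.67×10⁷ = 1.47×10⁻¹⁹ A²
I_n = √(1.47×10⁻¹⁹) = 3.84×10⁻¹⁰ A = 384 pA

384 pA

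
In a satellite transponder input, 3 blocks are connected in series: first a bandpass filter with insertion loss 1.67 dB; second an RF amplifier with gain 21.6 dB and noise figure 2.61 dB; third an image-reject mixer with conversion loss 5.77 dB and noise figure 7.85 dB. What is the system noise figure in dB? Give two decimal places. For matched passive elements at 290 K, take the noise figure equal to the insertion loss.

Convert to linear (a loss of L dB is a gain of −L dB): F_i = 10^(NF_i/10), G_i = 10^(G_i,dB/10)
  Stage 1: F_1 = 10^(1.67/10) = 1.469, G_1 = 10^(−1.67/10) = 0.6808
  Stage 2: F_2 = 10^(2.61/10) = 1.824, G_2 = 10^(21.6/10) = 144.5
  Stage 3: F_3 = 10^(7.85/10) = 6.095, G_3 = 10^(−5.77/10) = 0.2649
Friis cascade:
  F = 1.469 + (1.824 − 1)/0.6808 + (6.095 − 1)/98.40 = 2.731
NF = 10 log₁₀(2.731) = 4.36 dB

4.36 dB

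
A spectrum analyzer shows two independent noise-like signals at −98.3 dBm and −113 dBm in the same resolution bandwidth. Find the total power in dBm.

Convert to linear, add, convert back:
P₁ = 1.48×10⁻¹³ W, P₂ = 5.01×10⁻¹⁵ W
P_tot = 1.53×10⁻¹³ W → 10 log₁₀(P_tot / 10⁻³) = −98.2 dBm

−98.2 dBm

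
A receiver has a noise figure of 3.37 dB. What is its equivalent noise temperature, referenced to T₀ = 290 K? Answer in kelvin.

340 K

F = 10^(3.37/10) = 2.1727
T_e = (F − 1)·T₀ = (2.1727 − 1) × 290 = 340 K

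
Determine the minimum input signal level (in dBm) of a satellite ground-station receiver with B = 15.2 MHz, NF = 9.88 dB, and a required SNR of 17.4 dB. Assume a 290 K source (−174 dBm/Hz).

−74.9 dBm

Sensitivity = −174 + 10 log₁₀(B) + NF + SNR_min
= −174 + 71.82 + 9.88 + 17.4
= −74.90 dBm → −74.9 dBm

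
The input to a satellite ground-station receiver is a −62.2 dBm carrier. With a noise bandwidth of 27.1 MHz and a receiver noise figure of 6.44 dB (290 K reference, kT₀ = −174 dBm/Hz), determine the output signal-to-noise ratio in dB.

Noise floor: N = −174 + 10 log₁₀(B) + NF
10 log₁₀(2.71×10⁷) = 74.33 dB
N = −174 + 74.33 + 6.44 = −93.23 dBm
SNR = P_sig − N = −62.2 − (−93.23) = 31.03 dB → 31.0 dB

31.0 dB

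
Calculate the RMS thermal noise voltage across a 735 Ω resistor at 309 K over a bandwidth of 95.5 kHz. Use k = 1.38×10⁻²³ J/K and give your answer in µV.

1.09 µV

V_n = √(4kTRB)
4kTRB = 4 × 1.38×10⁻²³ × 309 × 7.35×10² × 9.55×10⁴ = 1.20×10⁻¹² V²
V_n = √(1.20×10⁻¹²) = 1.09×10⁻⁶ V = 1.09 µV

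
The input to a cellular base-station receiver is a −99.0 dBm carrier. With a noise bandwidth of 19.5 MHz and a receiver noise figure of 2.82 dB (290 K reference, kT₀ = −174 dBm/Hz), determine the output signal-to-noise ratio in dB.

−0.7 dB

Noise floor: N = −174 + 10 log₁₀(B) + NF
10 log₁₀(1.95×10⁷) = 72.9 dB
N = −174 + 72.9 + 2.82 = −98.28 dBm
SNR = P_sig − N = −99.0 − (−98.28) = −0.72 dB → −0.7 dB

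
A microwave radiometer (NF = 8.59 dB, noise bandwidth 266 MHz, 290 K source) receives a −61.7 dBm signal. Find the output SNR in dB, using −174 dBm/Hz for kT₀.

19.5 dB

Noise floor: N = −174 + 10 log₁₀(B) + NF
10 log₁₀(2.66×10⁸) = 84.25 dB
N = −174 + 84.25 + 8.59 = −81.16 dBm
SNR = P_sig − N = −61.7 − (−81.16) = 19.46 dB → 19.5 dB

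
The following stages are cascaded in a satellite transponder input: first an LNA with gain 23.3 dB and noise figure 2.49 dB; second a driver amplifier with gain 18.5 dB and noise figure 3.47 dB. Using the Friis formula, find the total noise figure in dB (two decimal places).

2.50 dB

Convert to linear (a loss of L dB is a gain of −L dB): F_i = 10^(NF_i/10), G_i = 10^(G_i,dB/10)
  Stage 1: F_1 = 10^(2.49/10) = 1.774, G_1 = 10^(23.3/10) = 213.8
  Stage 2: F_2 = 10^(3.47/10) = 2.223, G_2 = 10^(18.5/10) = 70.79
Friis cascade:
  F = 1.774 + (2.223 − 1)/213.8 = 1.780
NF = 10 log₁₀(1.780) = 2.50 dB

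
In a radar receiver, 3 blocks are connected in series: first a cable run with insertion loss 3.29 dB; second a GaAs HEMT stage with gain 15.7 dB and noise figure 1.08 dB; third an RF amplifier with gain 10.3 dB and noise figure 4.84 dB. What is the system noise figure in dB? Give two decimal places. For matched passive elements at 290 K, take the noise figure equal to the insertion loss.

Convert to linear (a loss of L dB is a gain of −L dB): F_i = 10^(NF_i/10), G_i = 10^(G_i,dB/10)
  Stage 1: F_1 = 10^(3.29/10) = 2.133, G_1 = 10^(−3.29/10) = 0.4688
  Stage 2: F_2 = 10^(1.08/10) = 1.282, G_2 = 10^(15.7/10) = 37.15
  Stage 3: F_3 = 10^(4.84/10) = 3.048, G_3 = 10^(10.3/10) = 10.72
Friis cascade:
  F = 2.133 + (1.282 − 1)/0.4688 + (3.048 − 1)/17.42 = 2.853
NF = 10 log₁₀(2.853) = 4.55 dB

4.55 dB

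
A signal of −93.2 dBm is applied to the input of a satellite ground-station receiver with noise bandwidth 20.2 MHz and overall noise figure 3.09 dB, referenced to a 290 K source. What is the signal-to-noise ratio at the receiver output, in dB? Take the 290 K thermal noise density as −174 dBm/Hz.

Noise floor: N = −174 + 10 log₁₀(B) + NF
10 log₁₀(2.02×10⁷) = 73.05 dB
N = −174 + 73.05 + 3.09 = −97.86 dBm
SNR = P_sig − N = −93.2 − (−97.86) = 4.66 dB → 4.7 dB

4.7 dB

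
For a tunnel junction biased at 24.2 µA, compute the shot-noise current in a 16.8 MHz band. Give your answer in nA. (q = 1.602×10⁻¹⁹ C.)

I_n = √(2qI·B)
2qI·B = 2 × 1.602×10⁻¹⁹ × 2.42×10⁻⁵ × 1.68×10⁷ = 1.30×10⁻¹⁶ A²
I_n = √(1.30×10⁻¹⁶) = 1.14×10⁻⁸ A = 11.4 nA

11.4 nA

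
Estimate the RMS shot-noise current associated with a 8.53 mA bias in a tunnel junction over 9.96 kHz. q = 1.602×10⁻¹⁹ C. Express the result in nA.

I_n = √(2qI·B)
2qI·B = 2 × 1.602×10⁻¹⁹ × 8.53×10⁻³ × 9.96×10³ = 2.72×10⁻¹⁷ A²
I_n = √(2.72×10⁻¹⁷) = 5.22×10⁻⁹ A = 5.22 nA

5.22 nA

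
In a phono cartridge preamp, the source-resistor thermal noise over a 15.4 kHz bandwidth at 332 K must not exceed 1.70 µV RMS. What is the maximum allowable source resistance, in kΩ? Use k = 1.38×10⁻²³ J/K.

10.2 kΩ

Johnson–Nyquist: V_n = √(4kTRB) ⇒ R = V_n² / (4kTB)
4kTB = 4 × 1.38×10⁻²³ × 332 × 1.54×10⁴ = 2.82×10⁻¹⁶
R = (1.70×10⁻⁶)² / 2.82×10⁻¹⁶ = 1.02×10⁴ Ω = 10.2 kΩ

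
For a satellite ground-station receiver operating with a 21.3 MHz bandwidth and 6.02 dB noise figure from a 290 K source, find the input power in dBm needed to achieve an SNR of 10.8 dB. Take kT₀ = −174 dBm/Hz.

−83.9 dBm

Sensitivity = −174 + 10 log₁₀(B) + NF + SNR_min
= −174 + 73.28 + 6.02 + 10.8
= −83.90 dBm → −83.9 dBm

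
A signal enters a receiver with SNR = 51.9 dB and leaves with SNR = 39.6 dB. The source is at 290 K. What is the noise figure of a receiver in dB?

12.3 dB

NF (dB) = SNR_in(dB) − SNR_out(dB) when the source is at T₀
NF = 51.9 − 39.6 = 12.3 dB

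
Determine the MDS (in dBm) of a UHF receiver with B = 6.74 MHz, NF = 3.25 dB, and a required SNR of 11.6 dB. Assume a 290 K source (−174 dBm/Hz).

Sensitivity = −174 + 10 log₁₀(B) + NF + SNR_min
= −174 + 68.29 + 3.25 + 11.6
= −90.86 dBm → −90.9 dBm

−90.9 dBm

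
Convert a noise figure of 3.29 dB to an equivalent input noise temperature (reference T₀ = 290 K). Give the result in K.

F = 10^(3.29/10) = 2.13304
T_e = (F − 1)·T₀ = (2.13304 − 1) × 290 = 329 K

329 K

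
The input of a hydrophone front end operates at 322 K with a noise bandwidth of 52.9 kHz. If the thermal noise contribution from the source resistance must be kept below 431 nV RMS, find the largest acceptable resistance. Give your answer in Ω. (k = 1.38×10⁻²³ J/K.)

Johnson–Nyquist: V_n = √(4kTRB) ⇒ R = V_n² / (4kTB)
4kTB = 4 × 1.38×10⁻²³ × 322 × 5.29×10⁴ = 9.40×10⁻¹⁶
R = (4.31×10⁻⁷)² / 9.40×10⁻¹⁶ = 1.98×10² Ω = 198 Ω

198 Ω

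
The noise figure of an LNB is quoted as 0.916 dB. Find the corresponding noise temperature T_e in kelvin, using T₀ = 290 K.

F = 10^(0.916/10) = 1.23481
T_e = (F − 1)·T₀ = (1.23481 − 1) × 290 = 68.1 K

68.1 K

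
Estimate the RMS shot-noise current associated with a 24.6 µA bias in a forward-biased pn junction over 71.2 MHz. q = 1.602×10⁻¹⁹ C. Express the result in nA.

I_n = √(2qI·B)
2qI·B = 2 × 1.602×10⁻¹⁹ × 2.46×10⁻⁵ × 7.12×10⁷ = 5.61×10⁻¹⁶ A²
I_n = √(5.61×10⁻¹⁶) = 2.37×10⁻⁸ A = 23.7 nA

23.7 nA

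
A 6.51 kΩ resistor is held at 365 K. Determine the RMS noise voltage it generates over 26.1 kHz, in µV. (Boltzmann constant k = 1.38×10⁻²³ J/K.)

V_n = √(4kTRB)
4kTRB = 4 × 1.38×10⁻²³ × 365 × 6.51×10³ × 2.61×10⁴ = 3.42×10⁻¹² V²
V_n = √(3.42×10⁻¹²) = 1.85×10⁻⁶ V = 1.85 µV

1.85 µV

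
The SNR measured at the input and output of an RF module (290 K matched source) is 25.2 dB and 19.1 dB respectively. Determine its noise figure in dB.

6.1 dB

NF (dB) = SNR_in(dB) − SNR_out(dB) when the source is at T₀
NF = 25.2 − 19.1 = 6.1 dB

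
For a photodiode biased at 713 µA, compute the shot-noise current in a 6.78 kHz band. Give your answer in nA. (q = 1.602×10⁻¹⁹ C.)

I_n = √(2qI·B)
2qI·B = 2 × 1.602×10⁻¹⁹ × 7.13×10⁻⁴ × 6.78×10³ = 1.55×10⁻¹⁸ A²
I_n = √(1.55×10⁻¹⁸) = 1.24×10⁻⁹ A = 1.24 nA

1.24 nA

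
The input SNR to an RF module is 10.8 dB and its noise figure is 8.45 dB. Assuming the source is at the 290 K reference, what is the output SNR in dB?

By definition F = SNR_in/SNR_out, so in dB: SNR_out = SNR_in − NF
SNR_out = 10.8 − 8.45 = 2.35 dB

2.35 dB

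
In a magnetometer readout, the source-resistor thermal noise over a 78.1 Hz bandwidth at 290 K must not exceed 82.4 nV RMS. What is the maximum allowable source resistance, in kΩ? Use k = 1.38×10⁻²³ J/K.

Johnson–Nyquist: V_n = √(4kTRB) ⇒ R = V_n² / (4kTB)
4kTB = 4 × 1.38×10⁻²³ × 290 × 7.81×10¹ = 1.25×10⁻¹⁸
R = (8.24×10⁻⁸)² / 1.25×10⁻¹⁸ = 5.43×10³ Ω = 5.43 kΩ

5.43 kΩ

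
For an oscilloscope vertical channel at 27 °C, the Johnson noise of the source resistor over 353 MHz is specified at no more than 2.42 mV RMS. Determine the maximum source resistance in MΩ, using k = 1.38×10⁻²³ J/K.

T = 27 °C + 273.15 = 300.15 K
Johnson–Nyquist: V_n = √(4kTRB) ⇒ R = V_n² / (4kTB)
4kTB = 4 × 1.38×10⁻²³ × 300.15 × 3.53×10⁸ = 5.85×10⁻¹²
R = (2.42×10⁻³)² / 5.85×10⁻¹² = 1.00×10⁶ Ω = 1.00 MΩ

1.00 MΩ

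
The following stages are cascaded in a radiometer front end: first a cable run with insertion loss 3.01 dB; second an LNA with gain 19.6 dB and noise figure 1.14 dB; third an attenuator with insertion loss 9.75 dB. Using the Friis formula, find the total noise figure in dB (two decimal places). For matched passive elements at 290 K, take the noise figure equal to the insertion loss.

4.45 dB

Convert to linear (a loss of L dB is a gain of −L dB): F_i = 10^(NF_i/10), G_i = 10^(G_i,dB/10)
  Stage 1: F_1 = 10^(3.01/10) = 2.000, G_1 = 10^(−3.01/10) = 0.5000
  Stage 2: F_2 = 10^(1.14/10) = 1.300, G_2 = 10^(19.6/10) = 91.20
  Stage 3: F_3 = 10^(9.75/10) = 9.441, G_3 = 10^(−9.75/10) = 0.1059
Friis cascade:
  F = 2.000 + (1.300 − 1)/0.5000 + (9.441 − 1)/45.60 = 2.785
NF = 10 log₁₀(2.785) = 4.45 dB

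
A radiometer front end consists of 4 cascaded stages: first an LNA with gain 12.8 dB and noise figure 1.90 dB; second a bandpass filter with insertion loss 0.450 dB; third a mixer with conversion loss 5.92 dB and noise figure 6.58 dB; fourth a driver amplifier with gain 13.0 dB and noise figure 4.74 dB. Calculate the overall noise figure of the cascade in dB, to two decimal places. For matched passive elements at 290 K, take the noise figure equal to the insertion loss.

Convert to linear (a loss of L dB is a gain of −L dB): F_i = 10^(NF_i/10), G_i = 10^(G_i,dB/10)
  Stage 1: F_1 = 10^(1.90/10) = 1.549, G_1 = 10^(12.8/10) = 19.05
  Stage 2: F_2 = 10^(0.450/10) = 1.109, G_2 = 10^(−0.450/10) = 0.9016
  Stage 3: F_3 = 10^(6.58/10) = 4.550, G_3 = 10^(−5.92/10) = 0.2559
  Stage 4: F_4 = 10^(4.74/10) = 2.979, G_4 = 10^(13.0/10) = 19.95
Friis cascade:
  F = 1.549 + (1.109 − 1)/19.05 + (4.550 − 1)/17.18 + (2.979 − 1)/4.395 = 2.211
NF = 10 log₁₀(2.211) = 3.45 dB

3.45 dB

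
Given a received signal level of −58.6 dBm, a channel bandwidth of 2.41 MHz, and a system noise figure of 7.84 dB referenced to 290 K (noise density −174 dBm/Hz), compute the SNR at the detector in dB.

Noise floor: N = −174 + 10 log₁₀(B) + NF
10 log₁₀(2.41×10⁶) = 63.82 dB
N = −174 + 63.82 + 7.84 = −102.34 dBm
SNR = P_sig − N = −58.6 − (−102.34) = 43.74 dB → 43.7 dB

43.7 dB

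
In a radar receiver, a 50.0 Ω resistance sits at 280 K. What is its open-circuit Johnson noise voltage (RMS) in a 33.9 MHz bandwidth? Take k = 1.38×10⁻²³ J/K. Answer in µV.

V_n = √(4kTRB)
4kTRB = 4 × 1.38×10⁻²³ × 280 × 5.00×10¹ × 3.39×10⁷ = 2.62×10⁻¹¹ V²
V_n = √(2.62×10⁻¹¹) = 5.12×10⁻⁶ V = 5.12 µV

5.12 µV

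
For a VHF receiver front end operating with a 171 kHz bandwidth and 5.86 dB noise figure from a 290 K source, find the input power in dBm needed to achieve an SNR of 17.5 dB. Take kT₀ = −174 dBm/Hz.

Sensitivity = −174 + 10 log₁₀(B) + NF + SNR_min
= −174 + 52.33 + 5.86 + 17.5
= −98.31 dBm → −98.3 dBm

−98.3 dBm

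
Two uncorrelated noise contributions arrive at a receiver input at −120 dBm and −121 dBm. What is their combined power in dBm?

−117.5 dBm

Convert to linear, add, convert back:
P₁ = 1.00×10⁻¹⁵ W, P₂ = 7.94×10⁻¹⁶ W
P_tot = 1.79×10⁻¹⁵ W → 10 log₁₀(P_tot / 10⁻³) = −117.5 dBm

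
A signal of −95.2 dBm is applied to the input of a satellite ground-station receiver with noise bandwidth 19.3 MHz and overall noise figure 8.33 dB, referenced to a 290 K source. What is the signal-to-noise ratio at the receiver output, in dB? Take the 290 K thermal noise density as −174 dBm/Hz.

−2.4 dB

Noise floor: N = −174 + 10 log₁₀(B) + NF
10 log₁₀(1.93×10⁷) = 72.86 dB
N = −174 + 72.86 + 8.33 = −92.81 dBm
SNR = P_sig − N = −95.2 − (−92.81) = −2.39 dB → −2.4 dB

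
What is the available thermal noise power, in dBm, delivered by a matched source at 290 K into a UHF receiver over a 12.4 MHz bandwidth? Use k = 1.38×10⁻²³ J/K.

P_n = kTB = 1.38×10⁻²³ × 290 × 1.24×10⁷ = 4.96×10⁻¹⁴ W
In dBm: 10 log₁₀(4.96×10⁻¹⁴ / 10⁻³) = −103.0 dBm

−103.0 dBm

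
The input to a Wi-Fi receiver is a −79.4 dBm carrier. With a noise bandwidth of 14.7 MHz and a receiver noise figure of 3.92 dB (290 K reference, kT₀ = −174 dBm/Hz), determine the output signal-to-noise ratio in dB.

Noise floor: N = −174 + 10 log₁₀(B) + NF
10 log₁₀(1.47×10⁷) = 71.67 dB
N = −174 + 71.67 + 3.92 = −98.41 dBm
SNR = P_sig − N = −79.4 − (−98.41) = 19.01 dB → 19.0 dB

19.0 dB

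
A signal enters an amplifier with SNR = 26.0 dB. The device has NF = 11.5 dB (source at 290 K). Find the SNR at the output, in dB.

By definition F = SNR_in/SNR_out, so in dB: SNR_out = SNR_in − NF
SNR_out = 26.0 − 11.5 = 14.5 dB

14.5 dB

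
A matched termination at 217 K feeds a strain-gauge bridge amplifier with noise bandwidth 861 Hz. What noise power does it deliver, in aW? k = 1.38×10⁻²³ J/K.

P_n = kTB = 1.38×10⁻²³ × 217 × 8.61×10² = 2.58×10⁻¹⁸ W = 2.58 aW

2.58 aW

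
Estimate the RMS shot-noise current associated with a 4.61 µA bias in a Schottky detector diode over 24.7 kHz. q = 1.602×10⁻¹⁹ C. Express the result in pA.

I_n = √(2qI·B)
2qI·B = 2 × 1.602×10⁻¹⁹ × 4.61×10⁻⁶ × 2.47×10⁴ = 3.65×10⁻²⁰ A²
I_n = √(3.65×10⁻²⁰) = 1.91×10⁻¹⁰ A = 191 pA

191 pA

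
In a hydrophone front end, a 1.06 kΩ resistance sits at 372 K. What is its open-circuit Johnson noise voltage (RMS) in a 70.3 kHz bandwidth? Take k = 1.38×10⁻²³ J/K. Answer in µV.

V_n = √(4kTRB)
4kTRB = 4 × 1.38×10⁻²³ × 372 × 1.06×10³ × 7.03×10⁴ = 1.53×10⁻¹² V²
V_n = √(1.53×10⁻¹²) = 1.24×10⁻⁶ V = 1.24 µV

1.24 µV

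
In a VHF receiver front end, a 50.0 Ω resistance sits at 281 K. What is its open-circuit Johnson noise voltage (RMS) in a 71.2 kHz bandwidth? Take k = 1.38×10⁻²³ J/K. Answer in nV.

235 nV

V_n = √(4kTRB)
4kTRB = 4 × 1.38×10⁻²³ × 281 × 5.00×10¹ × 7.12×10⁴ = 5.52×10⁻¹⁴ V²
V_n = √(5.52×10⁻¹⁴) = 2.35×10⁻⁷ V = 235 nV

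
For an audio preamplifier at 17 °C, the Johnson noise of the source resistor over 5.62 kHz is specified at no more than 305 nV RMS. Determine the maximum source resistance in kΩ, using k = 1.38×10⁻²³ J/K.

T = 17 °C + 273.15 = 290.15 K
Johnson–Nyquist: V_n = √(4kTRB) ⇒ R = V_n² / (4kTB)
4kTB = 4 × 1.38×10⁻²³ × 290.15 × 5.62×10³ = 9.00×10⁻¹⁷
R = (3.05×10⁻⁷)² / 9.00×10⁻¹⁷ = 1.03×10³ Ω = 1.03 kΩ

1.03 kΩ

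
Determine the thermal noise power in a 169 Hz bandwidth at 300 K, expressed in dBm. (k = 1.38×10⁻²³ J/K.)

P_n = kTB = 1.38×10⁻²³ × 300 × 1.69×10² = 7.00×10⁻¹⁹ W
In dBm: 10 log₁₀(7.00×10⁻¹⁹ / 10⁻³) = −151.6 dBm

−151.6 dBm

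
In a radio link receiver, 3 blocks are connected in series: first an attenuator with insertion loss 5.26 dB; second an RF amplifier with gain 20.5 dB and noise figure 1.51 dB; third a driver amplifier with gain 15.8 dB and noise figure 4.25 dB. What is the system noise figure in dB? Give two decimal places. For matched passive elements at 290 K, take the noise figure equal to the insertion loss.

Convert to linear (a loss of L dB is a gain of −L dB): F_i = 10^(NF_i/10), G_i = 10^(G_i,dB/10)
  Stage 1: F_1 = 10^(5.26/10) = 3.357, G_1 = 10^(−5.26/10) = 0.2979
  Stage 2: F_2 = 10^(1.51/10) = 1.416, G_2 = 10^(20.5/10) = 112.2
  Stage 3: F_3 = 10^(4.25/10) = 2.661, G_3 = 10^(15.8/10) = 38.02
Friis cascade:
  F = 3.357 + (1.416 − 1)/0.2979 + (2.661 − 1)/33.42 = 4.803
NF = 10 log₁₀(4.803) = 6.82 dB

6.82 dB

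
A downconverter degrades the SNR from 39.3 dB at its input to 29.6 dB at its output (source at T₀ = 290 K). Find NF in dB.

NF (dB) = SNR_in(dB) − SNR_out(dB) when the source is at T₀
NF = 39.3 − 29.6 = 9.7 dB

9.7 dB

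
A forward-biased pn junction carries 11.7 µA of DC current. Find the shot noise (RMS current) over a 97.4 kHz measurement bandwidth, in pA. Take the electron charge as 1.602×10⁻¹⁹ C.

I_n = √(2qI·B)
2qI·B = 2 × 1.602×10⁻¹⁹ × 1.17×10⁻⁵ × 9.74×10⁴ = 3.65×10⁻¹⁹ A²
I_n = √(3.65×10⁻¹⁹) = 6.04×10⁻¹⁰ A = 604 pA

604 pA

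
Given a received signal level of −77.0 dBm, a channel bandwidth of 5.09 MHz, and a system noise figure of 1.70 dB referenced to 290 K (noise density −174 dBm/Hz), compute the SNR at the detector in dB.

28.2 dB

Noise floor: N = −174 + 10 log₁₀(B) + NF
10 log₁₀(5.09×10⁶) = 67.07 dB
N = −174 + 67.07 + 1.70 = −105.23 dBm
SNR = P_sig − N = −77.0 − (−105.23) = 28.23 dB → 28.2 dB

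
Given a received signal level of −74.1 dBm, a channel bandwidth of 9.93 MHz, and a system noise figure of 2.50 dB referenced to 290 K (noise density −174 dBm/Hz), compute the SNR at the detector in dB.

Noise floor: N = −174 + 10 log₁₀(B) + NF
10 log₁₀(9.93×10⁶) = 69.97 dB
N = −174 + 69.97 + 2.50 = −101.53 dBm
SNR = P_sig − N = −74.1 − (−101.53) = 27.43 dB → 27.4 dB

27.4 dB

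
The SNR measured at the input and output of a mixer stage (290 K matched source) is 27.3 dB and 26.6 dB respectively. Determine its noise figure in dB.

0.7 dB

NF (dB) = SNR_in(dB) − SNR_out(dB) when the source is at T₀
NF = 27.3 − 26.6 = 0.7 dB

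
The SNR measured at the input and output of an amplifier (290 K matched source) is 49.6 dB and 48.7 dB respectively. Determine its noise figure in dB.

NF (dB) = SNR_in(dB) − SNR_out(dB) when the source is at T₀
NF = 49.6 − 48.7 = 0.9 dB

0.9 dB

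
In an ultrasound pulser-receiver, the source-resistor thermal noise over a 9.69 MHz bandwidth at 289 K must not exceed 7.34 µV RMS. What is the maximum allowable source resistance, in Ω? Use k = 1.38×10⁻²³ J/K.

349 Ω

Johnson–Nyquist: V_n = √(4kTRB) ⇒ R = V_n² / (4kTB)
4kTB = 4 × 1.38×10⁻²³ × 289 × 9.69×10⁶ = 1.55×10⁻¹³
R = (7.34×10⁻⁶)² / 1.55×10⁻¹³ = 3.49×10² Ω = 349 Ω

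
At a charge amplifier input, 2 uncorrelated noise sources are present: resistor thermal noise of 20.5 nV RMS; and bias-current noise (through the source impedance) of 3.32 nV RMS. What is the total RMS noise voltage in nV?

20.8 nV

Uncorrelated sources add in power (mean-square): V_tot = √(ΣV_i²)
V_tot = √[(2.05×10⁻⁸)² + (3.32×10⁻⁹)²] = 2.08×10⁻⁸ V = 20.8 nV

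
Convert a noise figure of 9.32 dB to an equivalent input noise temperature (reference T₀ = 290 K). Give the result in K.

F = 10^(9.32/10) = 8.55067
T_e = (F − 1)·T₀ = (8.55067 − 1) × 290 = 2190 K

2190 K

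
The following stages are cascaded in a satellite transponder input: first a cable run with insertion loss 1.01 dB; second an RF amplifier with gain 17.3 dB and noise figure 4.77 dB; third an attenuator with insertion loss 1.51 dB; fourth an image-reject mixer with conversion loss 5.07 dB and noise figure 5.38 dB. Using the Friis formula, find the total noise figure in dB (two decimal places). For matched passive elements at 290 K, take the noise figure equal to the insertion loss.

5.88 dB

Convert to linear (a loss of L dB is a gain of −L dB): F_i = 10^(NF_i/10), G_i = 10^(G_i,dB/10)
  Stage 1: F_1 = 10^(1.01/10) = 1.262, G_1 = 10^(−1.01/10) = 0.7925
  Stage 2: F_2 = 10^(4.77/10) = 2.999, G_2 = 10^(17.3/10) = 53.70
  Stage 3: F_3 = 10^(1.51/10) = 1.416, G_3 = 10^(−1.51/10) = 0.7063
  Stage 4: F_4 = 10^(5.38/10) = 3.451, G_4 = 10^(−5.07/10) = 0.3112
Friis cascade:
  F = 1.262 + (2.999 − 1)/0.7925 + (1.416 − 1)/42.56 + (3.451 − 1)/30.06 = 3.876
NF = 10 log₁₀(3.876) = 5.88 dB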